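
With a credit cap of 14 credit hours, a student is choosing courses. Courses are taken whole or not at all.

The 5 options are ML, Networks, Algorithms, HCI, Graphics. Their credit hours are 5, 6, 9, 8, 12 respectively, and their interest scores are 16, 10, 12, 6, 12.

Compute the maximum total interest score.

28

ML + Networks: credit hours 5 + 6 = 11 ≤ 14, interest score 16 + 10 = 26.
ML + Algorithms: credit hours 5 + 9 = 14 ≤ 14, interest score 16 + 12 = 28.
ML + HCI: credit hours 5 + 8 = 13 ≤ 14, interest score 16 + 6 = 22.
Best is ML and Algorithms with total interest score 28.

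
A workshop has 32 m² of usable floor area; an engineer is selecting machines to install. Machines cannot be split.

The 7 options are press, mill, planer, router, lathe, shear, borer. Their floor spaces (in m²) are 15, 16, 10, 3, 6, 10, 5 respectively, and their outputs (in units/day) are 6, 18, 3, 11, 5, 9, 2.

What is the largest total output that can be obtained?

38

mill + router + lathe: floor space 16 + 3 + 6 = 25 ≤ 32, output 18 + 11 + 5 = 34.
mill + router + lathe + borer: floor space 16 + 3 + 6 + 5 = 30 ≤ 32, output 18 + 11 + 5 + 2 = 36.
mill + router + shear: floor space 16 + 3 + 10 = 29 ≤ 32, output 18 + 11 + 9 = 38.
Best is mill, router, and shear with total output 38.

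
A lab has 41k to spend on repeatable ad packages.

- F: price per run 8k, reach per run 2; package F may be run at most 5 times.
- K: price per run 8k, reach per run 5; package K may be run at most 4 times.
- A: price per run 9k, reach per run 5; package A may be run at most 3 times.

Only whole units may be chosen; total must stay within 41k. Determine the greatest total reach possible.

4×K and 1×A: price 41 ≤ 41, reach 4·5 + 1·5 = 25.
1×F, 3×K, and 1×A: price 41 ≤ 41, reach 1·2 + 3·5 + 1·5 = 22.
Best is 25.

25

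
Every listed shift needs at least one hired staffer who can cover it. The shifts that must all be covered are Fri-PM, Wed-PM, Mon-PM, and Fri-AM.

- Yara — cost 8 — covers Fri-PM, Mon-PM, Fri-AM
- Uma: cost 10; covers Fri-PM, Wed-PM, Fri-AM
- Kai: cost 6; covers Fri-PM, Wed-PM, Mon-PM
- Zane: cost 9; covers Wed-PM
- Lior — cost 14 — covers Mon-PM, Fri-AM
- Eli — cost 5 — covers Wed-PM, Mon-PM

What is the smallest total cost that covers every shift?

This is a weighted set-cover instance.
The greedy cost-per-new-shift heuristic would pick Kai and Yara for 14, but a cheaper cover exists.
Choose Yara and Eli: together they cover Fri-PM, Wed-PM, Mon-PM, Fri-AM — every shift.
Total cost: 8 + 5 = 13.
No cover costs less than 13.

13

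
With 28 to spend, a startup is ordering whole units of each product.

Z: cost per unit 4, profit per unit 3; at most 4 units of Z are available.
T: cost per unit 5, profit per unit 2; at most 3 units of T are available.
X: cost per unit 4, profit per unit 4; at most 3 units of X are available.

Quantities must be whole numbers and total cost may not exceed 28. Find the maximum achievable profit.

24

X has the best ratio (4/4); taking only X gives at most 3×4 = 12 (stopped by the supply cap of 3).
Mixing does better — 4×Z and 3×X: cost 28 ≤ 28, profit 4·3 + 3·4 = 24.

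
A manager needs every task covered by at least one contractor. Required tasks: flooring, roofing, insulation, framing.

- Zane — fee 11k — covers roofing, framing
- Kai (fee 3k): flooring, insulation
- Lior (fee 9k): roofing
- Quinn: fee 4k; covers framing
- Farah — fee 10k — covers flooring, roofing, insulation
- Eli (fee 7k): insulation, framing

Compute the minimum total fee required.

14

Choose Zane and Kai: together they cover flooring, roofing, insulation, framing — every task.
Total fee: 11 + 3 = 14.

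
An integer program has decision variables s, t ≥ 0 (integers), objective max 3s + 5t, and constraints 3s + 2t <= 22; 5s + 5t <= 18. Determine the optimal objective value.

15

The continuous relaxation peaks at (0, 3.6) with value 18.00; rounding to a feasible lattice point costs some objective.
(s,t)=(0,3): 3·0+2·3=6≤22, 5·0+5·3=15≤18, objective 15.
(s,t)=(1,2): 3·1+2·2=7≤22, 5·1+5·2=15≤18, objective 13.
(s,t)=(0,2): 3·0+2·2=4≤22, 5·0+5·2=10≤18, objective 10.
The best lattice point is (0,3), giving 15.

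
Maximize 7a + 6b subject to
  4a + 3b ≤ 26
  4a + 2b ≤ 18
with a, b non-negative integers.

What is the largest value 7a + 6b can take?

(a,b)=(1,7) is feasible, giving 49.
(a,b)=(0,8) is feasible, giving 48.
(a,b)=(1,6) is feasible, giving 43.
No feasible integer point exceeds 49.

49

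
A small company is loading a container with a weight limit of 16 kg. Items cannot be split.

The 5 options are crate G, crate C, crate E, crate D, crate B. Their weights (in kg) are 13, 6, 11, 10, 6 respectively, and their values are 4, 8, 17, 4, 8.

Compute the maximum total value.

Allowing fractional choices, the relaxed optimum would be about 23.7, but items are indivisible.
crate E: weight 11 ≤ 16, value 17.
crate C + crate D: weight 6 + 10 = 16 ≤ 16, value 8 + 4 = 12.
crate C + crate B: weight 6 + 6 = 12 ≤ 16, value 8 + 8 = 16.
Best is crate E with total value 17.

17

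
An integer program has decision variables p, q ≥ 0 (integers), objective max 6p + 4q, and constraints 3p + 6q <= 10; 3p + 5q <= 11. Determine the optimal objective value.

Relaxing integrality, the LP optimum is 20.00 at (p,q) = (3.33, 0), which is not an integer point.
(p,q)=(3,0): 3·3+6·0=9≤10, 3·3+5·0=9≤11, objective 18.
(p,q)=(2,0): 3·2+6·0=6≤10, 3·2+5·0=6≤11, objective 12.
The best lattice point is (3,0), giving 18.

18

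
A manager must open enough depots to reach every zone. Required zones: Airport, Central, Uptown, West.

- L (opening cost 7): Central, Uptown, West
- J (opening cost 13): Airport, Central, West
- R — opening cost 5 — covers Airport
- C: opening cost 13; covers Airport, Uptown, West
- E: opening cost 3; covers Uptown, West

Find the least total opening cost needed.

The greedy cost-per-new-zone heuristic would pick E, R, and L for 15, but a cheaper cover exists.
Choose L and R: together they cover Airport, Central, Uptown, West — every zone.
Total opening cost: 7 + 5 = 12.
No cover costs less than 12.

12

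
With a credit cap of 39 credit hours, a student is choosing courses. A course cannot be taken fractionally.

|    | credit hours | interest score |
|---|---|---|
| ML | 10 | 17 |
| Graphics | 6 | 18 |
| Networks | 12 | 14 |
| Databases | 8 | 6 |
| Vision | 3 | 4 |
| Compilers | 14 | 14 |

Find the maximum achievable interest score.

59

Take ML, Graphics, Networks, Databases, and Vision: credit hours 10 + 6 + 12 + 8 + 3 = 39 ≤ 39, interest score 17 + 18 + 14 + 6 + 4 = 59.
No other feasible combination does better.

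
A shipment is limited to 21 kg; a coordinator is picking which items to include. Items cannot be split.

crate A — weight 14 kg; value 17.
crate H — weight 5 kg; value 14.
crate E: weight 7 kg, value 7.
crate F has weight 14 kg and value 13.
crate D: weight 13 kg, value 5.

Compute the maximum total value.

This is a 0-1 knapsack instance.
crate A + crate H: weight 14 + 5 = 19 ≤ 21, value 17 + 14 = 31.
crate H + crate F: weight 5 + 14 = 19 ≤ 21, value 14 + 13 = 27.
Best is crate A and crate H with total value 31.

31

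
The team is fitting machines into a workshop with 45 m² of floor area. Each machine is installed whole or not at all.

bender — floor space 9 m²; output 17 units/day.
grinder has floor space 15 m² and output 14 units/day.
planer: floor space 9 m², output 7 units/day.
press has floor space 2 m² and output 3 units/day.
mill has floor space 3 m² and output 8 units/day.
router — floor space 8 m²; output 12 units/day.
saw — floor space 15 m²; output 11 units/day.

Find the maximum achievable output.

58

Treat it as a binary knapsack problem.
Allowing fractional choices, the relaxed optimum would be about 60.2, but machines are indivisible.
bender + planer + mill + router + saw: floor space 9 + 9 + 3 + 8 + 15 = 44 ≤ 45, output 17 + 7 + 8 + 12 + 11 = 55.
bender + grinder + planer + mill + router: floor space 9 + 15 + 9 + 3 + 8 = 44 ≤ 45, output 17 + 14 + 7 + 8 + 12 = 58.
bender + grinder + press + mill + router: floor space 9 + 15 + 2 + 3 + 8 = 37 ≤ 45, output 17 + 14 + 3 + 8 + 12 = 54.
Best is bender, grinder, planer, mill, and router with total output 58.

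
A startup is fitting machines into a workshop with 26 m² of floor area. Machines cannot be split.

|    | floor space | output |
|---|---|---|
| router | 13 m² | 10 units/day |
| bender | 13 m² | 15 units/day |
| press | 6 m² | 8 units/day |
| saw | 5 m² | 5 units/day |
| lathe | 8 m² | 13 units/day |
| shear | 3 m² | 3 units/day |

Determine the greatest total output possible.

33

Take bender, saw, and lathe: floor space 13 + 5 + 8 = 26 ≤ 26, output 15 + 5 + 13 = 33.
No other feasible combination does better.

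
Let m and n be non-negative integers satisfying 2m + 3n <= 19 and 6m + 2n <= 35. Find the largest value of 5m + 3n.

(m,n)=(5,2): 2·5+3·2=16≤19, 6·5+2·2=34≤35, objective 31.
(m,n)=(4,3): 2·4+3·3=17≤19, 6·4+2·3=30≤35, objective 29.
(m,n)=(5,1): 2·5+3·1=13≤19, 6·5+2·1=32≤35, objective 28.
No feasible integer point exceeds 31.

31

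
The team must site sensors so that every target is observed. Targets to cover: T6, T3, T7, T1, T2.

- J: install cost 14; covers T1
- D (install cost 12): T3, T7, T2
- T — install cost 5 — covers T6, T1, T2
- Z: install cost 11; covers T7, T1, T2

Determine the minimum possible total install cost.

17

Choose D and T: together they cover T6, T3, T7, T1, T2 — every target.
Total install cost: 12 + 5 = 17.
No cover costs less than 17.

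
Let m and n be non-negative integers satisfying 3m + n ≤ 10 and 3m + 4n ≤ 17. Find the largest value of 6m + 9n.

36

(m,n)=(0,4): 3·0+1·4=4≤10, 3·0+4·4=16≤17, objective 36.
(m,n)=(1,3): 3·1+1·3=6≤10, 3·1+4·3=15≤17, objective 33.
(m,n)=(0,3): 3·0+1·3=3≤10, 3·0+4·3=12≤17, objective 27.
The best lattice point is (0,4), giving 36.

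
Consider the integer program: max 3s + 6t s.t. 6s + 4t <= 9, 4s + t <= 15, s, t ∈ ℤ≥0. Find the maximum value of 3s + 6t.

Relaxing integrality, the LP optimum is 13.50 at (s,t) = (0, 2.25), which is not an integer point.
(s,t)=(0,2): 6·0+4·2=8≤9, 4·0+1·2=2≤15, objective 12.
(s,t)=(0,1): 6·0+4·1=4≤9, 4·0+1·1=1≤15, objective 6.
The best lattice point is (0,2), giving 12.

12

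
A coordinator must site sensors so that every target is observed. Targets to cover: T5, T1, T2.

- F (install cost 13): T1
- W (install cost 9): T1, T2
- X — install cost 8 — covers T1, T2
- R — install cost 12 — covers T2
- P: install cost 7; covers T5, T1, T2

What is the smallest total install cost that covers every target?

7

P alone covers T5, T1, T2 — every target.
Total install cost: 7.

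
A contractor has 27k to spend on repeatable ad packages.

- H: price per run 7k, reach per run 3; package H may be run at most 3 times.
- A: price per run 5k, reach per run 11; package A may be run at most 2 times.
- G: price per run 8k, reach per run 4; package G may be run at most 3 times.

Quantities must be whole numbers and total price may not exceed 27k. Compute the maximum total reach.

30

A has the best ratio (11/5); taking only A gives at most 2×11 = 22 (stopped by the supply cap of 2).
Mixing does better — 2×A and 2×G: price 26 ≤ 27, reach 2·11 + 2·4 = 30.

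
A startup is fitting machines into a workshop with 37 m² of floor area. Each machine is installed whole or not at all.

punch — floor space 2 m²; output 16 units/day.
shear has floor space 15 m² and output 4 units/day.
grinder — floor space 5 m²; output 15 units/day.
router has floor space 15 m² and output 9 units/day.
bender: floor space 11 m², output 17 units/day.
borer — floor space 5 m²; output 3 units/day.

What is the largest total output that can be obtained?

57

punch + grinder + router + bender: floor space 2 + 5 + 15 + 11 = 33 ≤ 37, output 16 + 15 + 9 + 17 = 57.
punch + shear + grinder + bender: floor space 2 + 15 + 5 + 11 = 33 ≤ 37, output 16 + 4 + 15 + 17 = 52.
Best is punch, grinder, router, and bender with total output 57.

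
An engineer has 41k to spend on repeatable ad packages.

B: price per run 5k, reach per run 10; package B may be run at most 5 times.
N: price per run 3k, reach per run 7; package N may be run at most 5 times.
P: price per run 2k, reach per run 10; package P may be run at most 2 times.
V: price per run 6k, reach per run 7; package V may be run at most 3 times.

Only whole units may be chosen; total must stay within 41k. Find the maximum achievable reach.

98

This is a bounded integer knapsack.
Take 5×B, 4×N, and 2×P: price 41 ≤ 41, reach 5·10 + 4·7 + 2·10 = 98.
P has the best ratio (10/2) and is taken to its limit of 2; remaining capacity is filled optimally with the others.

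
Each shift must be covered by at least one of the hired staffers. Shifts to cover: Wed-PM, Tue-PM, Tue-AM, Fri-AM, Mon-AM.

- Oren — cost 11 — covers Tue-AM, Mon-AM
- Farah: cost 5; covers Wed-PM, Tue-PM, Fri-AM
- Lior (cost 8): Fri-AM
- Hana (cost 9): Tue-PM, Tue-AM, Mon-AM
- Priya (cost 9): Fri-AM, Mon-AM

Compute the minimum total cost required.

Choose Farah and Hana: together they cover Wed-PM, Tue-PM, Tue-AM, Fri-AM, Mon-AM — every shift.
Total cost: 5 + 9 = 14.
No cover costs less than 14.

14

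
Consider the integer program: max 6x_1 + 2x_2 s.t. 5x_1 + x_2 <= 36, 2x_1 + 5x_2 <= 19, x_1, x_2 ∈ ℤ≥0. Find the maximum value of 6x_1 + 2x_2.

(x_1,x_2)=(7,1): 5·7+1·1=36≤36, 2·7+5·1=19≤19, objective 44.
(x_1,x_2)=(7,0): 5·7+1·0=35≤36, 2·7+5·0=14≤19, objective 42.
(x_1,x_2)=(6,1): 5·6+1·1=31≤36, 2·6+5·1=17≤19, objective 38.
The best lattice point is (7,1), giving 44.

44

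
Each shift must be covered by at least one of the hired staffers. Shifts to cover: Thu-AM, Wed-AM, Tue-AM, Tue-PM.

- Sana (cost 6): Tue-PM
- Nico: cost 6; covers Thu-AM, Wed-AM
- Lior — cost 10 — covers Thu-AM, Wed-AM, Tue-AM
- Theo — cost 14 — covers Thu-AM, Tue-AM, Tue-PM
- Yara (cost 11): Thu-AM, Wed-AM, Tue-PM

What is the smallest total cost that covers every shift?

The greedy cost-per-new-shift heuristic would pick Nico, Sana, and Lior for 22, but a cheaper cover exists.
Choose Sana and Lior: together they cover Thu-AM, Wed-AM, Tue-AM, Tue-PM — every shift.
Total cost: 6 + 10 = 16.
No cover costs less than 16.

16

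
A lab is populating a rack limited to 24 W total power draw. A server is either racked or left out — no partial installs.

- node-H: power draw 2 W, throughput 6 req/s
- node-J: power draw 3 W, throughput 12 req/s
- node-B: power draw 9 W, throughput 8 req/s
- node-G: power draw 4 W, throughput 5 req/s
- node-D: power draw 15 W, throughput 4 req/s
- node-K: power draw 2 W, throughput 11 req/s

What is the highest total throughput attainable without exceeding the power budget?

42

Take node-H, node-J, node-B, node-G, and node-K: power draw 2 + 3 + 9 + 4 + 2 = 20 ≤ 24, throughput 6 + 12 + 8 + 5 + 11 = 42.
No other feasible combination does better.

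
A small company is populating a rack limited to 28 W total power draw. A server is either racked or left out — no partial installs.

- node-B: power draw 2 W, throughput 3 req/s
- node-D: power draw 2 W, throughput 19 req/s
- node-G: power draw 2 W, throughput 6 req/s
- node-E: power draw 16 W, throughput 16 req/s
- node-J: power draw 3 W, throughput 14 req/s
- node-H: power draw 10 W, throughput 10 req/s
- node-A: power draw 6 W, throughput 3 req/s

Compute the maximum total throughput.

58

Allowing fractional choices, the relaxed optimum would be about 61.0, but servers are indivisible.
node-B + node-D + node-G + node-J + node-H + node-A: power draw 2 + 2 + 2 + 3 + 10 + 6 = 25 ≤ 28, throughput 3 + 19 + 6 + 14 + 10 + 3 = 55.
node-D + node-G + node-E + node-J: power draw 2 + 2 + 16 + 3 = 23 ≤ 28, throughput 19 + 6 + 16 + 14 = 55.
node-B + node-D + node-G + node-E + node-J: power draw 2 + 2 + 2 + 16 + 3 = 25 ≤ 28, throughput 3 + 19 + 6 + 16 + 14 = 58.
Best is node-B, node-D, node-G, node-E, and node-J with total throughput 58.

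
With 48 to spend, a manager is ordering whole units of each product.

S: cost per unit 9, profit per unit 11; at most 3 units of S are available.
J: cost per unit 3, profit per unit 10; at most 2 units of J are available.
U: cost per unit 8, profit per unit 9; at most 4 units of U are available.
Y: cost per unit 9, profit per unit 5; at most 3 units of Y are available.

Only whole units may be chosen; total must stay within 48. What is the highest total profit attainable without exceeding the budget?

69

This is a bounded integer knapsack.
J has the best ratio (10/3); taking only J gives at most 2×10 = 20 (stopped by the supply cap of 2).
Mixing does better — 2×S, 2×J, and 3×U: cost 48 ≤ 48, profit 2·11 + 2·10 + 3·9 = 69.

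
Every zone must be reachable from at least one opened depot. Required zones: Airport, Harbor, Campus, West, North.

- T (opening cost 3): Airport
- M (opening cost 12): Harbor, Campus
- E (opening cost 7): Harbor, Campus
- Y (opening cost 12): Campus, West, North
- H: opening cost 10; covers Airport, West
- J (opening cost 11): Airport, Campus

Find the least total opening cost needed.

Choose T, E, and Y: together they cover Airport, Harbor, Campus, West, North — every zone.
Total opening cost: 3 + 7 + 12 = 22.
No cover costs less than 22.

22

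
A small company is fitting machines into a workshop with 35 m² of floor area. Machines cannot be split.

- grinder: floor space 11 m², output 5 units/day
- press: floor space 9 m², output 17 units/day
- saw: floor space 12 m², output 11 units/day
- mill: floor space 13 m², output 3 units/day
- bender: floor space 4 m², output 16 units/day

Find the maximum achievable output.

44

This is a 0-1 knapsack instance.
Allowing fractional choices, the relaxed optimum would be about 48.5, but machines are indivisible.
press + saw + bender: floor space 9 + 12 + 4 = 25 ≤ 35, output 17 + 11 + 16 = 44.
grinder + press + bender: floor space 11 + 9 + 4 = 24 ≤ 35, output 5 + 17 + 16 = 38.
press + mill + bender: floor space 9 + 13 + 4 = 26 ≤ 35, output 17 + 3 + 16 = 36.
Best is press, saw, and bender with total output 44.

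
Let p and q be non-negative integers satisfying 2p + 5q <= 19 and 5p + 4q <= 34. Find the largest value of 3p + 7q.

27

(p,q)=(2,3): 2·2+5·3=19≤19, 5·2+4·3=22≤34, objective 27.
(p,q)=(4,2): 2·4+5·2=18≤19, 5·4+4·2=28≤34, objective 26.
(p,q)=(6,1): 2·6+5·1=17≤19, 5·6+4·1=34≤34, objective 25.
No feasible integer point exceeds 27.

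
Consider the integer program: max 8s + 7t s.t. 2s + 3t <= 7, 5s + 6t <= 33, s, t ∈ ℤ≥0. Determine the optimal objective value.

24

(s,t)=(3,0): 2·3+3·0=6≤7, 5·3+6·0=15≤33, objective 24.
(s,t)=(2,1): 2·2+3·1=7≤7, 5·2+6·1=16≤33, objective 23.
The best lattice point is (3,0), giving 24.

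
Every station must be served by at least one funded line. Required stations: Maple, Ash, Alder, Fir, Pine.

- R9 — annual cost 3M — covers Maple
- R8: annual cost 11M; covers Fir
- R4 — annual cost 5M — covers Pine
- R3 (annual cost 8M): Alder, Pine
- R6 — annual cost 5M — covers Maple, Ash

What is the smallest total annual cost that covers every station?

24

Choose R8, R3, and R6: together they cover Maple, Ash, Alder, Fir, Pine — every station.
Total annual cost: 11 + 8 + 5 = 24.
No cover costs less than 24.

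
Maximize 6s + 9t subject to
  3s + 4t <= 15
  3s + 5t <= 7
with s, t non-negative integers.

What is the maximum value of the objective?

12

Relaxing integrality, the LP optimum is 14.00 at (s,t) = (2.33, 0), which is not an integer point.
(s,t)=(2,0): 3·2+4·0=6≤15, 3·2+5·0=6≤7, objective 12.
(s,t)=(1,0): 3·1+4·0=3≤15, 3·1+5·0=3≤7, objective 6.
No feasible integer point exceeds 12.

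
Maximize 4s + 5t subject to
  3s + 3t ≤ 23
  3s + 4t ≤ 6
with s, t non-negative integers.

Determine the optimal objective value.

8

(s,t)=(2,0): 3·2+3·0=6≤23, 3·2+4·0=6≤6, objective 8.
(s,t)=(1,0): 3·1+3·0=3≤23, 3·1+4·0=3≤6, objective 4.
No feasible integer point exceeds 8.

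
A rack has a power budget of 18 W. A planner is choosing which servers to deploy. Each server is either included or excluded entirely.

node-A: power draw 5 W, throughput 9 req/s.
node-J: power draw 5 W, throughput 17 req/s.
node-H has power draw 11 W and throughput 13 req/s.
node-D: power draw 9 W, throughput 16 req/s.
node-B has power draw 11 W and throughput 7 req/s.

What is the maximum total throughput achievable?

Allowing fractional choices, the relaxed optimum would be about 40.2, but servers are indivisible.
node-J + node-H: power draw 5 + 11 = 16 ≤ 18, throughput 17 + 13 = 30.
node-J + node-D: power draw 5 + 9 = 14 ≤ 18, throughput 17 + 16 = 33.
node-A + node-J: power draw 5 + 5 = 10 ≤ 18, throughput 9 + 17 = 26.
Best is node-J and node-D with total throughput 33.

33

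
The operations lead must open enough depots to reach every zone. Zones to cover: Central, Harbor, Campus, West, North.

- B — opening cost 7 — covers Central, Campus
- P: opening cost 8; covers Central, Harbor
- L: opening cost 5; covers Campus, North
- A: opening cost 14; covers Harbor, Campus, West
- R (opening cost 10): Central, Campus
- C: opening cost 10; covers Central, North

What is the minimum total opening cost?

This is a weighted set-cover instance.
The greedy cost-per-new-zone heuristic would pick L, P, and A for 27, but a cheaper cover exists.
Choose A and C: together they cover Central, Harbor, Campus, West, North — every zone.
Total opening cost: 14 + 10 = 24.
No cover costs less than 24.

24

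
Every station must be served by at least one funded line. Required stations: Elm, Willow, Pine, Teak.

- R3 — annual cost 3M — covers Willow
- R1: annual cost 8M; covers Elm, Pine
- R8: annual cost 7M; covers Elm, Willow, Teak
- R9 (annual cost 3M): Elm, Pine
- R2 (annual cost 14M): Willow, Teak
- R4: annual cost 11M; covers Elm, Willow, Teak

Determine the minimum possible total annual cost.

10

This is a weighted set-cover instance.
The greedy cost-per-new-station heuristic would pick R9, R3, and R8 for 13, but a cheaper cover exists.
Choose R8 and R9: together they cover Elm, Willow, Pine, Teak — every station.
Total annual cost: 7 + 3 = 10.
No cover costs less than 10.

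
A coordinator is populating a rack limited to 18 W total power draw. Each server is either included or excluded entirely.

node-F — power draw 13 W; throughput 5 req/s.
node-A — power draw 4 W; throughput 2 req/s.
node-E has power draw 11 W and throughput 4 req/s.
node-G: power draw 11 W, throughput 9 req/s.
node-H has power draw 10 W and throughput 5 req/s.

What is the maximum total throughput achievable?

11

This is an integer program with binary decision variables.
Take node-A and node-G: power draw 4 + 11 = 15 ≤ 18, throughput 2 + 9 = 11.
No other feasible combination does better.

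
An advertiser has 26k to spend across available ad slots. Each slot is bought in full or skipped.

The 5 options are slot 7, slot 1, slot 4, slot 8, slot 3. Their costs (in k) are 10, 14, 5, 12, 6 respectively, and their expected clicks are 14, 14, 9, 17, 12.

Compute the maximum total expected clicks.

38

Allowing fractional choices, the relaxed optimum would be about 42.2, but ad slots are indivisible.
slot 7 + slot 4 + slot 3: cost 10 + 5 + 6 = 21 ≤ 26, expected clicks 14 + 9 + 12 = 35.
slot 4 + slot 8 + slot 3: cost 5 + 12 + 6 = 23 ≤ 26, expected clicks 9 + 17 + 12 = 38.
slot 1 + slot 4 + slot 3: cost 14 + 5 + 6 = 25 ≤ 26, expected clicks 14 + 9 + 12 = 35.
Best is slot 4, slot 8, and slot 3 with total expected clicks 38.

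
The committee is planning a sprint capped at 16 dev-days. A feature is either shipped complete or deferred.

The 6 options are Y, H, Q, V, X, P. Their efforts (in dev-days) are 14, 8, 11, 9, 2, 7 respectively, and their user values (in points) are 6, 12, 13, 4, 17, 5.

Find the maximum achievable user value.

Take Q and X: effort 11 + 2 = 13 ≤ 16, user value 13 + 17 = 30.
No other feasible combination does better.

30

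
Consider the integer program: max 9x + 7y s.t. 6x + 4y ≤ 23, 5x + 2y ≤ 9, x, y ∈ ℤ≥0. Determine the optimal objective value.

28

(x,y)=(0,4): 6·0+4·4=16≤23, 5·0+2·4=8≤9, objective 28.
(x,y)=(0,3): 6·0+4·3=12≤23, 5·0+2·3=6≤9, objective 21.
Maximum is 28 at (x,y)=(0,4).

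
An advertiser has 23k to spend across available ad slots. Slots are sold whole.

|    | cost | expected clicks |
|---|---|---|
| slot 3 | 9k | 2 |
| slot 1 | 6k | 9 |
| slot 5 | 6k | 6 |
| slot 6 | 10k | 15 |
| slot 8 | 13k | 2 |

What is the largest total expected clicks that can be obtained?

slot 5 + slot 6: cost 6 + 10 = 16 ≤ 23, expected clicks 6 + 15 = 21.
slot 1 + slot 6: cost 6 + 10 = 16 ≤ 23, expected clicks 9 + 15 = 24.
slot 1 + slot 5 + slot 6: cost 6 + 6 + 10 = 22 ≤ 23, expected clicks 9 + 6 + 15 = 30.
Best is slot 1, slot 5, and slot 6 with total expected clicks 30.

30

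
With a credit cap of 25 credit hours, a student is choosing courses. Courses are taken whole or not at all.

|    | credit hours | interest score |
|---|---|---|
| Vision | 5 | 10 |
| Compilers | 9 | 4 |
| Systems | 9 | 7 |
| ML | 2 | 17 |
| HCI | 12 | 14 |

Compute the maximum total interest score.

This is an integer program with binary decision variables.
Allowing fractional choices, the relaxed optimum would be about 45.7, but courses are indivisible.
Vision + ML + HCI: credit hours 5 + 2 + 12 = 19 ≤ 25, interest score 10 + 17 + 14 = 41.
Systems + ML + HCI: credit hours 9 + 2 + 12 = 23 ≤ 25, interest score 7 + 17 + 14 = 38.
Best is Vision, ML, and HCI with total interest score 41.

41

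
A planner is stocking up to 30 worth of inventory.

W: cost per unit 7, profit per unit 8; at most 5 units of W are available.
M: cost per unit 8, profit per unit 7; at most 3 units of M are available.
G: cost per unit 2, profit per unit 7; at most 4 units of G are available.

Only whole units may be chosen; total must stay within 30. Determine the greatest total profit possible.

52

2×W, 1×M, and 4×G: cost 30 ≤ 30, profit 2·8 + 1·7 + 4·7 = 51.
3×W and 4×G: cost 29 ≤ 30, profit 3·8 + 4·7 = 52.
Best is 52.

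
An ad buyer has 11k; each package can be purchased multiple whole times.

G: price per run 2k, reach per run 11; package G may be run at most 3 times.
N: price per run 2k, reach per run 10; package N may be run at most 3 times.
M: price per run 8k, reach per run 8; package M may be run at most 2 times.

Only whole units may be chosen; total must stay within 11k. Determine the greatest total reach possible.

G has the best ratio (11/2); taking only G gives at most 3×11 = 33 (stopped by the supply cap of 3).
Mixing does better — 3×G and 2×N: price 10 ≤ 11, reach 3·11 + 2·10 = 53.

53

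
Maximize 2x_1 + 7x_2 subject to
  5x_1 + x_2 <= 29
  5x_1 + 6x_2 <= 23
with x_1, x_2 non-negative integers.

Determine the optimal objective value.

(x_1,x_2)=(1,3): 5·1+1·3=8≤29, 5·1+6·3=23≤23, objective 23.
(x_1,x_2)=(0,3): 5·0+1·3=3≤29, 5·0+6·3=18≤23, objective 21.
The best lattice point is (1,3), giving 23.

23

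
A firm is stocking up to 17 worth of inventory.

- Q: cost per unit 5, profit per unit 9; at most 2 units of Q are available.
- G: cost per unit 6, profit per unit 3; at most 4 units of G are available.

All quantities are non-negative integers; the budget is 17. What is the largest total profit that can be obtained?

Q has the best ratio (9/5); taking only Q gives at most 2×9 = 18 (stopped by the supply cap of 2).
Mixing does better — 2×Q and 1×G: cost 16 ≤ 17, profit 2·9 + 1·3 = 21.

21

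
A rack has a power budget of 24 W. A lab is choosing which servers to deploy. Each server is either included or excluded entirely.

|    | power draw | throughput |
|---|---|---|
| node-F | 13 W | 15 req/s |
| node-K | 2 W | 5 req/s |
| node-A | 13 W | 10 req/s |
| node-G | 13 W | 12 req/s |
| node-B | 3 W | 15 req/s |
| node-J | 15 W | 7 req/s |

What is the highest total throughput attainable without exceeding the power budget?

Allowing fractional choices, the relaxed optimum would be about 40.5, but servers are indivisible.
node-K + node-G + node-B: power draw 2 + 13 + 3 = 18 ≤ 24, throughput 5 + 12 + 15 = 32.
node-F + node-K + node-B: power draw 13 + 2 + 3 = 18 ≤ 24, throughput 15 + 5 + 15 = 35.
node-F + node-B: power draw 13 + 3 = 16 ≤ 24, throughput 15 + 15 = 30.
Best is node-F, node-K, and node-B with total throughput 35.

35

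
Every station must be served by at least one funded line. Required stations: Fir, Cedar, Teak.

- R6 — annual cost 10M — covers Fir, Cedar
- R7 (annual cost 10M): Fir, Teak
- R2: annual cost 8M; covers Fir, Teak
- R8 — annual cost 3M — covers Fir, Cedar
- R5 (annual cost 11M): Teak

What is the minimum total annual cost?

11

Choose R2 and R8: together they cover Fir, Cedar, Teak — every station.
Total annual cost: 8 + 3 = 11.
No cover costs less than 11.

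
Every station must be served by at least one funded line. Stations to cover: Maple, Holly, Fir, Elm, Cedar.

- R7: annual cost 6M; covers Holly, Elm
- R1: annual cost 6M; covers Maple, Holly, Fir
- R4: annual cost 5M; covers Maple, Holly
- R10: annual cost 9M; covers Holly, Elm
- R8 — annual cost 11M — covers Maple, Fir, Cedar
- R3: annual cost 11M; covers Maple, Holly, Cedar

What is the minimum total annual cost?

The greedy cost-per-new-station heuristic would pick R1, R7, and R8 for 23, but a cheaper cover exists.
Choose R7 and R8: together they cover Maple, Holly, Fir, Elm, Cedar — every station.
Total annual cost: 6 + 11 = 17.
No cover costs less than 17.

17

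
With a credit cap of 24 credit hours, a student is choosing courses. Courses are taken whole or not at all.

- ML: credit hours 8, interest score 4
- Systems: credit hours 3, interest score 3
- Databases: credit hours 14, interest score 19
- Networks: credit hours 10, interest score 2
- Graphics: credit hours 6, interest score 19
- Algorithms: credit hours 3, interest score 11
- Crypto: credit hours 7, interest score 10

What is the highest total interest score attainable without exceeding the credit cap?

ML + Graphics + Algorithms + Crypto: credit hours 8 + 6 + 3 + 7 = 24 ≤ 24, interest score 4 + 19 + 11 + 10 = 44.
Databases + Graphics + Algorithms: credit hours 14 + 6 + 3 = 23 ≤ 24, interest score 19 + 19 + 11 = 49.
Best is Databases, Graphics, and Algorithms with total interest score 49.

49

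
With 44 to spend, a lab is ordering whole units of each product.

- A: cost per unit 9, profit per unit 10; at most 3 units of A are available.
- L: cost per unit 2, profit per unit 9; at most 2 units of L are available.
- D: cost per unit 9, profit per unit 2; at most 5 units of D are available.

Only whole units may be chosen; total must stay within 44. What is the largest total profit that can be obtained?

This is a bounded integer knapsack.
Take 3×A, 2×L, and 1×D: cost 40 ≤ 44, profit 3·10 + 2·9 + 1·2 = 50.
L has the best ratio (9/2) and is taken to its limit of 2; remaining capacity is filled optimally with the others.

50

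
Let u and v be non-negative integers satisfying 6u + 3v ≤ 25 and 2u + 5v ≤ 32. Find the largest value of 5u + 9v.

(u,v)=(1,6): 6·1+3·6=24≤25, 2·1+5·6=32≤32, objective 59.
(u,v)=(0,6): 6·0+3·6=18≤25, 2·0+5·6=30≤32, objective 54.
(u,v)=(1,5): 6·1+3·5=21≤25, 2·1+5·5=27≤32, objective 50.
Maximum is 59 at (u,v)=(1,6).

59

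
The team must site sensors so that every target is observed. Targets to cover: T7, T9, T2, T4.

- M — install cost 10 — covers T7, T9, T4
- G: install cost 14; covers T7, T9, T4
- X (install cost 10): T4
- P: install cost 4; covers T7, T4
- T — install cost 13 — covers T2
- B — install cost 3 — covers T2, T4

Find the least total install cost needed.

The greedy cost-per-new-target heuristic would pick B, P, and M for 17, but a cheaper cover exists.
Choose M and B: together they cover T7, T9, T2, T4 — every target.
Total install cost: 10 + 3 = 13.
No cover costs less than 13.

13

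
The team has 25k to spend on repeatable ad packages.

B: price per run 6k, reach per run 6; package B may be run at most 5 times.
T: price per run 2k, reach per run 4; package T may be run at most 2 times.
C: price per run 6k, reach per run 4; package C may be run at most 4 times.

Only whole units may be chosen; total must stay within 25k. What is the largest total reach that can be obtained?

T has the best ratio (4/2); taking only T gives at most 2×4 = 8 (stopped by the supply cap of 2).
Mixing does better — 3×B and 2×T: price 22 ≤ 25, reach 3·6 + 2·4 = 26.

26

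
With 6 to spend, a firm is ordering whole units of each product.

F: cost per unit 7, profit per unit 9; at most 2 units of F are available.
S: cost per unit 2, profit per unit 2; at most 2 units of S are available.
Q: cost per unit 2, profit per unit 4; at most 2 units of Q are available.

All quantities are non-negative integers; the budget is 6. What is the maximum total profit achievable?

1×S and 2×Q: cost 6 ≤ 6, profit 1·2 + 2·4 = 10.
2×Q: cost 4 ≤ 6, profit 2·4 = 8.
Best is 10.

10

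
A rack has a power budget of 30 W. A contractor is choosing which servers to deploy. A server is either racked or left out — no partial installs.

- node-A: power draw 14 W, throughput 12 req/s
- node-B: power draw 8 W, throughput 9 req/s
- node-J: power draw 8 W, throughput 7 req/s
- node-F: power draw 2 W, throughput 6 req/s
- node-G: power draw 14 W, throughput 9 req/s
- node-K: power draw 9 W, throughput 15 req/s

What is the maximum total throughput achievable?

37

node-B + node-J + node-K: power draw 8 + 8 + 9 = 25 ≤ 30, throughput 9 + 7 + 15 = 31.
node-A + node-F + node-K: power draw 14 + 2 + 9 = 25 ≤ 30, throughput 12 + 6 + 15 = 33.
node-B + node-J + node-F + node-K: power draw 8 + 8 + 2 + 9 = 27 ≤ 30, throughput 9 + 7 + 6 + 15 = 37.
Best is node-B, node-J, node-F, and node-K with total throughput 37.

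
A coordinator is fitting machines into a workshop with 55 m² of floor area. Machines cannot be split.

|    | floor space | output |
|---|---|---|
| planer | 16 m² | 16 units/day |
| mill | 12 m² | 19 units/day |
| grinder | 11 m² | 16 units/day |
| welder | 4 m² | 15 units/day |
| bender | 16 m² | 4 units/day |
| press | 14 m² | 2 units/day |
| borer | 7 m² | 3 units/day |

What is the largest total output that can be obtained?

Take planer, mill, grinder, welder, and borer: floor space 16 + 12 + 11 + 4 + 7 = 50 ≤ 55, output 16 + 19 + 16 + 15 + 3 = 69.
No other feasible combination does better.

69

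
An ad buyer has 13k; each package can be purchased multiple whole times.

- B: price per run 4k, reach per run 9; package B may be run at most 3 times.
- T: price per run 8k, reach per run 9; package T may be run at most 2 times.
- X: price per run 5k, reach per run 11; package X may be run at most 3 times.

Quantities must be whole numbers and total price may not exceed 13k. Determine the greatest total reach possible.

29

2×B and 1×X: price 13 ≤ 13, reach 2·9 + 1·11 = 29.
3×B: price 12 ≤ 13, reach 3·9 = 27.
Best is 29.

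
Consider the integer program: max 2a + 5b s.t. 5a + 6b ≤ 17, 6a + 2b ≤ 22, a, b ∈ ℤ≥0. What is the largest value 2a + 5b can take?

12

(a,b)=(1,2) is feasible, giving 12.
(a,b)=(0,2) is feasible, giving 10.
(a,b)=(2,1) is feasible, giving 9.
(a,b)=(1,1) is feasible, giving 7.
Maximum is 12 at (a,b)=(1,2).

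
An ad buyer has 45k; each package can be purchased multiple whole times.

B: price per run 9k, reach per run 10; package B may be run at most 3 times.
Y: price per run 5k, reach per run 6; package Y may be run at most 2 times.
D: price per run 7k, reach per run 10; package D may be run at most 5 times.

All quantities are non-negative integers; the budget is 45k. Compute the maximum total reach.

D has the best ratio (10/7); taking only D gives at most 5×10 = 50 (stopped by the supply cap of 5).
Mixing does better — 2×Y and 5×D: price 45 ≤ 45, reach 2·6 + 5·10 = 62.

62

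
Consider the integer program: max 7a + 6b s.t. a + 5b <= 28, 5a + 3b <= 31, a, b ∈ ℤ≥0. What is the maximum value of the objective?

The continuous relaxation peaks at (3.23, 4.95) with value 52.32; rounding to a feasible lattice point costs some objective.
(a,b)=(3,5): 1·3+5·5=28≤28, 5·3+3·5=30≤31, objective 51.
(a,b)=(4,3): 1·4+5·3=19≤28, 5·4+3·3=29≤31, objective 46.
(a,b)=(3,4): 1·3+5·4=23≤28, 5·3+3·4=27≤31, objective 45.
(a,b)=(2,5): 1·2+5·5=27≤28, 5·2+3·5=25≤31, objective 44.
The best lattice point is (3,5), giving 51.

51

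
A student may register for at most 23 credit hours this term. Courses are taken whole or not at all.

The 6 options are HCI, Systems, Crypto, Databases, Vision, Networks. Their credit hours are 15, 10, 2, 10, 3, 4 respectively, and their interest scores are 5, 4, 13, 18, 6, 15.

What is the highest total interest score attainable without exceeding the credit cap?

52

Allowing fractional choices, the relaxed optimum would be about 53.6, but courses are indivisible.
Databases + Vision + Networks: credit hours 10 + 3 + 4 = 17 ≤ 23, interest score 18 + 6 + 15 = 39.
Crypto + Databases + Networks: credit hours 2 + 10 + 4 = 16 ≤ 23, interest score 13 + 18 + 15 = 46.
Crypto + Databases + Vision + Networks: credit hours 2 + 10 + 3 + 4 = 19 ≤ 23, interest score 13 + 18 + 6 + 15 = 52.
Best is Crypto, Databases, Vision, and Networks with total interest score 52.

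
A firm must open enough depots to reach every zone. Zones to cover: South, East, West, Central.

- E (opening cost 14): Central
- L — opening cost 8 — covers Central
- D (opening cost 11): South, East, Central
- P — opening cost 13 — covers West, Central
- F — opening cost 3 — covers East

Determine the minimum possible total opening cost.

24

The greedy cost-per-new-zone heuristic would pick F, D, and P for 27, but a cheaper cover exists.
Choose D and P: together they cover South, East, West, Central — every zone.
Total opening cost: 11 + 13 = 24.
No cover costs less than 24.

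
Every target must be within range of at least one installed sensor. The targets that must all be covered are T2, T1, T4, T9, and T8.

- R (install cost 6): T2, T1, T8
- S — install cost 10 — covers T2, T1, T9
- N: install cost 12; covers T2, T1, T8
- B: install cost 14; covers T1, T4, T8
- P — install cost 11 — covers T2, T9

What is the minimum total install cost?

This is a weighted set-cover instance.
Choose S and B: together they cover T2, T1, T4, T9, T8 — every target.
Total install cost: 10 + 14 = 24.

24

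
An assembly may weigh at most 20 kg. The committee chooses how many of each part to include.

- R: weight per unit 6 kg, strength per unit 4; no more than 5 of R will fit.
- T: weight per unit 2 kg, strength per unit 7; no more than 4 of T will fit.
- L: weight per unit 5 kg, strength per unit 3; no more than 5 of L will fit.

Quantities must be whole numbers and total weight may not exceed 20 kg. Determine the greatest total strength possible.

This is a bounded integer knapsack.
Take 2×R and 4×T: weight 20 ≤ 20, strength 2·4 + 4·7 = 36.
T has the best ratio (7/2) and is taken to its limit of 4; remaining capacity is filled optimally with the others.

36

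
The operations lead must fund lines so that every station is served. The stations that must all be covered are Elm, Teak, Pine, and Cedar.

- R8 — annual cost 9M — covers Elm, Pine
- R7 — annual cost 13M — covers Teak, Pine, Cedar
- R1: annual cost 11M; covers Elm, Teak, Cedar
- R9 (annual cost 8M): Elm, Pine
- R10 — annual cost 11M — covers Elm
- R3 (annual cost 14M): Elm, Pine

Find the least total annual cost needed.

Choose R1 and R9: together they cover Elm, Teak, Pine, Cedar — every station.
Total annual cost: 11 + 8 = 19.
No cover costs less than 19.

19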